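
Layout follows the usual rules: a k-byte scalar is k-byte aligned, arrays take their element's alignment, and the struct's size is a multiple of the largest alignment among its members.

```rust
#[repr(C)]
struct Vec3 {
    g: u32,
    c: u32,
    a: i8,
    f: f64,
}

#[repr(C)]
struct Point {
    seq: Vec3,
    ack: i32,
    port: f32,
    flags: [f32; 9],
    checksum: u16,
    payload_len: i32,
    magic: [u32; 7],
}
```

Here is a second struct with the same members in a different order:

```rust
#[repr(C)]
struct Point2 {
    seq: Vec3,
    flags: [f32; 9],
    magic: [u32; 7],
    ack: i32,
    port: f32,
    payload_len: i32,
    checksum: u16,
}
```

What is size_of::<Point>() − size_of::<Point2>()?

Vec3: g at 0 (size 4, align 4) → ends 4; c at 4 (size 4, align 4) → ends 8; a at 8 (size 1, align 1) → ends 9; pad 7 to align 8 for f; f at 16 (size 8, align 8) → ends 24; total 24 bytes, alignment 8
seq at 0 (size 24, align 8) → ends 24
ack at 24 (size 4, align 4) → ends 28
port at 28 (size 4, align 4) → ends 32
flags at 32 (size 36, align 4) → ends 68
checksum at 68 (size 2, align 2) → ends 70
pad 2 to align 4 for payload_len
payload_len at 72 (size 4, align 4) → ends 76
magic at 76 (size 28, align 4) → ends 104
total 104 bytes, alignment 8
— Point2 —
seq at 0 (size 24, align 8) → ends 24
flags at 24 (size 36, align 4) → ends 60
magic at 60 (size 28, align 4) → ends 88
ack at 88 (size 4, align 4) → ends 92
port at 92 (size 4, align 4) → ends 96
payload_len at 96 (size 4, align 4) → ends 100
checksum at 100 (size 2, align 2) → ends 102
tail pad 2 to reach multiple of 8
total 104 bytes, alignment 8
104 − 104 = 0

0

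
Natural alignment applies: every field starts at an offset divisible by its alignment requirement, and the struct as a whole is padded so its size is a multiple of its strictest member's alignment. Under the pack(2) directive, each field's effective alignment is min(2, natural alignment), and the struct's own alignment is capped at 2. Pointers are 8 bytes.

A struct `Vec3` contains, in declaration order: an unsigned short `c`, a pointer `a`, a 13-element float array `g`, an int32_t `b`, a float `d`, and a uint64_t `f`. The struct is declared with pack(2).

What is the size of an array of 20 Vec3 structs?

0..2  c  (2B, 2-aligned)
2..10  a  (8B, 2-aligned)
10..62  g  (52B, 2-aligned)
62..66  b  (4B, 2-aligned)
66..70  d  (4B, 2-aligned)
70..78  f  (8B, 2-aligned)
sizeof = 78, alignof = 2
array of 20: 20 × 78 = 1560

1560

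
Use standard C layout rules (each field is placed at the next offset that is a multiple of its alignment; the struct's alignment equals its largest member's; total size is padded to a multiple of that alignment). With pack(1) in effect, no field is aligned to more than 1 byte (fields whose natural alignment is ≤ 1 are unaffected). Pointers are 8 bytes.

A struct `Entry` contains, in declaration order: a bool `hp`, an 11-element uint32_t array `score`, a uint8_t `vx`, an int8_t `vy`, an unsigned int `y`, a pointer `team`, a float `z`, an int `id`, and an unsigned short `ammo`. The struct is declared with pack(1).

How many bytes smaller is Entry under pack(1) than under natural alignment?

natural layout:
  @0: hp [1B, align 1] → 1
  +3 pad (align 4)
  @4: score [44B, align 4] → 48
  @48: vx [1B, align 1] → 49
  @49: vy [1B, align 1] → 50
  +2 pad (align 4)
  @52: y [4B, align 4] → 56
  @56: team [8B, align 8] → 64
  @64: z [4B, align 4] → 68
  @68: id [4B, align 4] → 72
  @72: ammo [2B, align 2] → 74
  +6 tail pad (align 8)
  size 80, align 8
packed(1) layout:
  @0: hp [1B, align 1] → 1
  @1: score [44B, align 1] → 45
  @45: vx [1B, align 1] → 46
  @46: vy [1B, align 1] → 47
  @47: y [4B, align 1] → 51
  @51: team [8B, align 1] → 59
  @59: z [4B, align 1] → 63
  @63: id [4B, align 1] → 67
  @67: ammo [2B, align 1] → 69
  size 69, align 1
80 − 69 = 11

11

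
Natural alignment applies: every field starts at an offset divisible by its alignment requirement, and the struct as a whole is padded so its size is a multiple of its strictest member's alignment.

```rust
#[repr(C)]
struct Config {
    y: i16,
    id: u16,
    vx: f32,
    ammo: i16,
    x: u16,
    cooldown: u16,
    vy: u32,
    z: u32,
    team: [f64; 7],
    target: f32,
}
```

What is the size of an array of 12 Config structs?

0..2  y  (2B, 2-aligned)
2..4  id  (2B, 2-aligned)
4..8  vx  (4B, 4-aligned)
8..10  ammo  (2B, 2-aligned)
10..12  x  (2B, 2-aligned)
12..14  cooldown  (2B, 2-aligned)
14..16  -- padding (2B)
16..20  vy  (4B, 4-aligned)
20..24  z  (4B, 4-aligned)
24..80  team  (56B, 8-aligned)
80..84  target  (4B, 4-aligned)
84..88  -- tail padding (4B)
sizeof = 88, alignof = 8
array of 12: 12 × 88 = 1056

1056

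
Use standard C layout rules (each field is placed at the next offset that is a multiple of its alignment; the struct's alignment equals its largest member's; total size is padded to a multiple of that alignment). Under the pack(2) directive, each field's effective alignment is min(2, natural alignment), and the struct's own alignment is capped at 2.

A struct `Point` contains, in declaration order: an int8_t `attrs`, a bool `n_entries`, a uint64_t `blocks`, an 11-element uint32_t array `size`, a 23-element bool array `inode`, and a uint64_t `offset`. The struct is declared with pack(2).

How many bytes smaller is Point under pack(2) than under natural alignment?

natural layout:
  0..1  attrs  (1B, 1-aligned)
  1..2  n_entries  (1B, 1-aligned)
  2..8  -- padding (6B)
  8..16  blocks  (8B, 8-aligned)
  16..60  size  (44B, 4-aligned)
  60..83  inode  (23B, 1-aligned)
  83..88  -- padding (5B)
  88..96  offset  (8B, 8-aligned)
  sizeof = 96, alignof = 8
packed(2) layout:
  0..1  attrs  (1B, 1-aligned)
  1..2  n_entries  (1B, 1-aligned)
  2..10  blocks  (8B, 2-aligned)
  10..54  size  (44B, 2-aligned)
  54..77  inode  (23B, 1-aligned)
  77..78  -- padding (1B)
  78..86  offset  (8B, 2-aligned)
  sizeof = 86, alignof = 2
96 − 86 = 10

10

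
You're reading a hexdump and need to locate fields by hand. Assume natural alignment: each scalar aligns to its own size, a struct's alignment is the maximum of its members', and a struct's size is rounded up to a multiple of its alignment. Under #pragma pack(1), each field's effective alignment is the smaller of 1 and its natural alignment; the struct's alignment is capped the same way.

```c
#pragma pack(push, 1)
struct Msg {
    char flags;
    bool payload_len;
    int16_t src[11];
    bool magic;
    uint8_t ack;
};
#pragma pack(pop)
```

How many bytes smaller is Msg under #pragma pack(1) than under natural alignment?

0

natural layout:
  flags at 0 (size 1, align 1) → ends 1
  payload_len at 1 (size 1, align 1) → ends 2
  src at 2 (size 22, align 2) → ends 24
  magic at 24 (size 1, align 1) → ends 25
  ack at 25 (size 1, align 1) → ends 26
  total 26 bytes, alignment 2
packed(1) layout:
  flags at 0 (size 1, align 1) → ends 1
  payload_len at 1 (size 1, align 1) → ends 2
  src at 2 (size 22, align 1) → ends 24
  magic at 24 (size 1, align 1) → ends 25
  ack at 25 (size 1, align 1) → ends 26
  total 26 bytes, alignment 1
26 − 26 = 0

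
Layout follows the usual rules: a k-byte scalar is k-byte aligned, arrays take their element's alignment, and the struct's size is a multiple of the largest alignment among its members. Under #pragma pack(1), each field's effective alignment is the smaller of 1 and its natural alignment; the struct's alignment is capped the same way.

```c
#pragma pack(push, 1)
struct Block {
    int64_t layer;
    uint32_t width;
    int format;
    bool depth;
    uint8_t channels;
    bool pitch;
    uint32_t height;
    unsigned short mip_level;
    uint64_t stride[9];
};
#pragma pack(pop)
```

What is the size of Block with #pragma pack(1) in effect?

layer at 0 (size 8, align 1) → ends 8
width at 8 (size 4, align 1) → ends 12
format at 12 (size 4, align 1) → ends 16
depth at 16 (size 1, align 1) → ends 17
channels at 17 (size 1, align 1) → ends 18
pitch at 18 (size 1, align 1) → ends 19
height at 19 (size 4, align 1) → ends 23
mip_level at 23 (size 2, align 1) → ends 25
stride at 25 (size 72, align 1) → ends 97
total 97 bytes, alignment 1

97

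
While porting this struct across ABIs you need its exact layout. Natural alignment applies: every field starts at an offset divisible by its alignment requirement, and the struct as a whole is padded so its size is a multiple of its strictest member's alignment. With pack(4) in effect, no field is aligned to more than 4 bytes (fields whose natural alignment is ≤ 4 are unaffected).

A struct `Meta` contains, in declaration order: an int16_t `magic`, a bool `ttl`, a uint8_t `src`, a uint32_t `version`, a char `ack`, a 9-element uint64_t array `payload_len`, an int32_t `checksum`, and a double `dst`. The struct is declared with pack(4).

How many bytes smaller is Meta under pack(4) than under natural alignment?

8

natural layout:
  0..2  magic  (2B, 2-aligned)
  2..3  ttl  (1B, 1-aligned)
  3..4  src  (1B, 1-aligned)
  4..8  version  (4B, 4-aligned)
  8..9  ack  (1B, 1-aligned)
  9..16  -- padding (7B)
  16..88  payload_len  (72B, 8-aligned)
  88..92  checksum  (4B, 4-aligned)
  92..96  -- padding (4B)
  96..104  dst  (8B, 8-aligned)
  sizeof = 104, alignof = 8
packed(4) layout:
  0..2  magic  (2B, 2-aligned)
  2..3  ttl  (1B, 1-aligned)
  3..4  src  (1B, 1-aligned)
  4..8  version  (4B, 4-aligned)
  8..9  ack  (1B, 1-aligned)
  9..12  -- padding (3B)
  12..84  payload_len  (72B, 4-aligned)
  84..88  checksum  (4B, 4-aligned)
  88..96  dst  (8B, 4-aligned)
  sizeof = 96, alignof = 4
104 − 96 = 8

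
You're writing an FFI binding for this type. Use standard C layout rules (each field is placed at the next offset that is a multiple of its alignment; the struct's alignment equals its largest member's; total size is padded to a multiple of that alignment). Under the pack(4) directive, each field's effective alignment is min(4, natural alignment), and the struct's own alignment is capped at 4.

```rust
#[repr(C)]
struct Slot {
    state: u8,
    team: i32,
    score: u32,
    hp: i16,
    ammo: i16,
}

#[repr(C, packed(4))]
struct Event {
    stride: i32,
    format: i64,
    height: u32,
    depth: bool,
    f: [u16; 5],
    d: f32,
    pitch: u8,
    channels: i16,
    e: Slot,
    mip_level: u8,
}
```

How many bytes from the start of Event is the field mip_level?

Slot: @0: state [1B, align 1] → 1; +3 pad (align 4); @4: team [4B, align 4] → 8; @8: score [4B, align 4] → 12; @12: hp [2B, align 2] → 14; @14: ammo [2B, align 2] → 16; size 16, align 4
@0: stride [4B, align 4] → 4
@4: format [8B, align 4] → 12
@12: height [4B, align 4] → 16
@16: depth [1B, align 1] → 17
+1 pad (align 2)
@18: f [10B, align 2] → 28
@28: d [4B, align 4] → 32
@32: pitch [1B, align 1] → 33
+1 pad (align 2)
@34: channels [2B, align 2] → 36
@36: e [16B, align 4] → 52
@52: mip_level [1B, align 1] → 53

52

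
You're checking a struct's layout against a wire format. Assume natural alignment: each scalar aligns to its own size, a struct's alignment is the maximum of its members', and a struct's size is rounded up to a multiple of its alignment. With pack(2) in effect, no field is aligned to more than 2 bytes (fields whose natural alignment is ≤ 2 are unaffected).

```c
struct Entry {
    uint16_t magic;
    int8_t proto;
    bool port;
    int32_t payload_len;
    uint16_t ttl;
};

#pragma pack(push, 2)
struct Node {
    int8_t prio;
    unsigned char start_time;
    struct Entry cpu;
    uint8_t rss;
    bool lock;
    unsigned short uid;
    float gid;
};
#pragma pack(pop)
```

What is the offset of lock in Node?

15

Entry: @0: magic [2B, align 2] → 2; @2: proto [1B, align 1] → 3; @3: port [1B, align 1] → 4; @4: payload_len [4B, align 4] → 8; @8: ttl [2B, align 2] → 10; +2 tail pad (align 4); size 12, align 4
@0: prio [1B, align 1] → 1
@1: start_time [1B, align 1] → 2
@2: cpu [12B, align 2] → 14
@14: rss [1B, align 1] → 15
@15: lock [1B, align 1] → 16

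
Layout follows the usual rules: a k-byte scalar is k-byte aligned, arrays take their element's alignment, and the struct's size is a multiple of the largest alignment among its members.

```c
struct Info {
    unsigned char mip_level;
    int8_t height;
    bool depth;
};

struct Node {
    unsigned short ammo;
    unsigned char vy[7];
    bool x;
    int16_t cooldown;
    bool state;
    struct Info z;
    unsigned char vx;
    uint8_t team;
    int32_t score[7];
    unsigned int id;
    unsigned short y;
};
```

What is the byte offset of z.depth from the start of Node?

Info: 0..1  mip_level  (1B, 1-aligned); 1..2  height  (1B, 1-aligned); 2..3  depth  (1B, 1-aligned); sizeof = 3, alignof = 1
0..2  ammo  (2B, 2-aligned)
2..9  vy  (7B, 1-aligned)
9..10  x  (1B, 1-aligned)
10..12  cooldown  (2B, 2-aligned)
12..13  state  (1B, 1-aligned)
13..16  z  (3B, 1-aligned)
within Info: depth at 2
13 + 2 = 15

15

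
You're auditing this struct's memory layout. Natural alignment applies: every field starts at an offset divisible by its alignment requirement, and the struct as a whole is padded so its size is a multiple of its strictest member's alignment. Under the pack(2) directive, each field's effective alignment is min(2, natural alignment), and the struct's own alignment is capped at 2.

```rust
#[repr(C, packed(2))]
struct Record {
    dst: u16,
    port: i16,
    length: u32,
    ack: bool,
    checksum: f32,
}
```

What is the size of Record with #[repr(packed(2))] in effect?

14

0..2  dst  (2B, 2-aligned)
2..4  port  (2B, 2-aligned)
4..8  length  (4B, 2-aligned)
8..9  ack  (1B, 1-aligned)
9..10  -- padding (1B)
10..14  checksum  (4B, 2-aligned)
sizeof = 14, alignof = 2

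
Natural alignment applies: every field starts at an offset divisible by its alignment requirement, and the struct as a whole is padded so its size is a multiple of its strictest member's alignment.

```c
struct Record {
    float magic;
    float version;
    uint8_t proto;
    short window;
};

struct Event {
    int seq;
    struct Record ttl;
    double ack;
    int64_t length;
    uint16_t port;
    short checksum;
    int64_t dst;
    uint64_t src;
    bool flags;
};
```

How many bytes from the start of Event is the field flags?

Record: @0: magic [4B, align 4] → 4; @4: version [4B, align 4] → 8; @8: proto [1B, align 1] → 9; +1 pad (align 2); @10: window [2B, align 2] → 12; size 12, align 4
@0: seq [4B, align 4] → 4
@4: ttl [12B, align 4] → 16
@16: ack [8B, align 8] → 24
@24: length [8B, align 8] → 32
@32: port [2B, align 2] → 34
@34: checksum [2B, align 2] → 36
+4 pad (align 8)
@40: dst [8B, align 8] → 48
@48: src [8B, align 8] → 56
@56: flags [1B, align 1] → 57

56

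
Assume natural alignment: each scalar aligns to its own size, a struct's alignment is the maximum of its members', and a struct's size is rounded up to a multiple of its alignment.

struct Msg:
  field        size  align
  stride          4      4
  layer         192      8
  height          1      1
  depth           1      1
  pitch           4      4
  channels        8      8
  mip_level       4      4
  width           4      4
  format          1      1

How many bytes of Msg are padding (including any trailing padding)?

13

@0: stride [4B, align 4] → 4
+4 pad (align 8)
@8: layer [192B, align 8] → 200
@200: height [1B, align 1] → 201
@201: depth [1B, align 1] → 202
+2 pad (align 4)
@204: pitch [4B, align 4] → 208
@208: channels [8B, align 8] → 216
@216: mip_level [4B, align 4] → 220
@220: width [4B, align 4] → 224
@224: format [1B, align 1] → 225
+7 tail pad (align 8)
size 232, align 8
data bytes 219, size 232 → padding 13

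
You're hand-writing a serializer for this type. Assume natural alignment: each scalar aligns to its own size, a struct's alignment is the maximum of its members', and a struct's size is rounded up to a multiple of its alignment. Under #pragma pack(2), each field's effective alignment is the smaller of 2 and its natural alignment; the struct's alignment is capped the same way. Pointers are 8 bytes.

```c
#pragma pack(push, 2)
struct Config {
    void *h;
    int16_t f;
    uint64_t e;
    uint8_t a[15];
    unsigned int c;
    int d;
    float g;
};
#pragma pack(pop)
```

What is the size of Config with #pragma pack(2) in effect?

@0: h [8B, align 2] → 8
@8: f [2B, align 2] → 10
@10: e [8B, align 2] → 18
@18: a [15B, align 1] → 33
+1 pad (align 2)
@34: c [4B, align 2] → 38
@38: d [4B, align 2] → 42
@42: g [4B, align 2] → 46
size 46, align 2

46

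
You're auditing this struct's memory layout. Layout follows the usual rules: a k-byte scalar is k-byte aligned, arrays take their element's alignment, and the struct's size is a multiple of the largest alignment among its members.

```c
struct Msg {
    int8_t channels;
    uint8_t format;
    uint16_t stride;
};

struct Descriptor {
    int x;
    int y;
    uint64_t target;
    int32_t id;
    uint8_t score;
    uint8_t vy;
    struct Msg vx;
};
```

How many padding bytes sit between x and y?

Msg: 0..1  channels  (1B, 1-aligned); 1..2  format  (1B, 1-aligned); 2..4  stride  (2B, 2-aligned); sizeof = 4, alignof = 2
0..4  x  (4B, 4-aligned)
4..8  y  (4B, 4-aligned)

0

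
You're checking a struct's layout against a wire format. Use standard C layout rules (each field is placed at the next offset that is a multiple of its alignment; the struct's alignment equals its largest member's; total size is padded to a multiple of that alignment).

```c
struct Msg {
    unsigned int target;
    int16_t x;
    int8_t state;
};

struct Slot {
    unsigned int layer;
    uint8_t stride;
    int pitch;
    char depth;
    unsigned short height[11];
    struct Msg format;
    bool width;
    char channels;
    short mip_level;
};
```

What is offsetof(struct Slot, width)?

Msg: target at 0 (size 4, align 4) → ends 4; x at 4 (size 2, align 2) → ends 6; state at 6 (size 1, align 1) → ends 7; tail pad 1 to reach multiple of 4; total 8 bytes, alignment 4
layer at 0 (size 4, align 4) → ends 4
stride at 4 (size 1, align 1) → ends 5
pad 3 to align 4 for pitch
pitch at 8 (size 4, align 4) → ends 12
depth at 12 (size 1, align 1) → ends 13
pad 1 to align 2 for height
height at 14 (size 22, align 2) → ends 36
format at 36 (size 8, align 4) → ends 44
width at 44 (size 1, align 1) → ends 45

44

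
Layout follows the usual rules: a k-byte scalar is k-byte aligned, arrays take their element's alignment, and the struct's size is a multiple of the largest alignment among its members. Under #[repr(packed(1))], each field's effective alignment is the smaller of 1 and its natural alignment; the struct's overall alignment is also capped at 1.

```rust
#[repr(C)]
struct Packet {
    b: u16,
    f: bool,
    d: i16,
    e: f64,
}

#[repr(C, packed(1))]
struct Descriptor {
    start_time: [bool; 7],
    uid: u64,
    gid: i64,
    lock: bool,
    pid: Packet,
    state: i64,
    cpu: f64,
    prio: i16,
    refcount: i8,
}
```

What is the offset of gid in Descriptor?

Packet: b at 0 (size 2, align 2) → ends 2; f at 2 (size 1, align 1) → ends 3; pad 1 to align 2 for d; d at 4 (size 2, align 2) → ends 6; pad 2 to align 8 for e; e at 8 (size 8, align 8) → ends 16; total 16 bytes, alignment 8
start_time at 0 (size 7, align 1) → ends 7
uid at 7 (size 8, align 1) → ends 15
gid at 15 (size 8, align 1) → ends 23

15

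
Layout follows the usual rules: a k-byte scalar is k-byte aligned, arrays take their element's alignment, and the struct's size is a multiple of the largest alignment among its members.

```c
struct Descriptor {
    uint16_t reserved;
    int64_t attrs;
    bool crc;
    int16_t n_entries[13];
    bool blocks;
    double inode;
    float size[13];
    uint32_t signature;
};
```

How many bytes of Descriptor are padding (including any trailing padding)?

reserved at 0 (size 2, align 2) → ends 2
pad 6 to align 8 for attrs
attrs at 8 (size 8, align 8) → ends 16
crc at 16 (size 1, align 1) → ends 17
pad 1 to align 2 for n_entries
n_entries at 18 (size 26, align 2) → ends 44
blocks at 44 (size 1, align 1) → ends 45
pad 3 to align 8 for inode
inode at 48 (size 8, align 8) → ends 56
size at 56 (size 52, align 4) → ends 108
signature at 108 (size 4, align 4) → ends 112
total 112 bytes, alignment 8
data bytes 102, size 112 → padding 10

10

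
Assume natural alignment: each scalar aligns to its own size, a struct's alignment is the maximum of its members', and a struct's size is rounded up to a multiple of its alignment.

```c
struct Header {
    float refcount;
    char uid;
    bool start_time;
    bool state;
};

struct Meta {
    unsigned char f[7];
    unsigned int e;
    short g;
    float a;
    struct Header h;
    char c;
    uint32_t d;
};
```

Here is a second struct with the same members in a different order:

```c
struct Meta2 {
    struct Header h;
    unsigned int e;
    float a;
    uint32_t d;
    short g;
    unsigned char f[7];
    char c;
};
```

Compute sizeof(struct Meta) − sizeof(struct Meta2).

Header: @0: refcount [4B, align 4] → 4; @4: uid [1B, align 1] → 5; @5: start_time [1B, align 1] → 6; @6: state [1B, align 1] → 7; +1 tail pad (align 4); size 8, align 4
@0: f [7B, align 1] → 7
+1 pad (align 4)
@8: e [4B, align 4] → 12
@12: g [2B, align 2] → 14
+2 pad (align 4)
@16: a [4B, align 4] → 20
@20: h [8B, align 4] → 28
@28: c [1B, align 1] → 29
+3 pad (align 4)
@32: d [4B, align 4] → 36
size 36, align 4
— Meta2 —
@0: h [8B, align 4] → 8
@8: e [4B, align 4] → 12
@12: a [4B, align 4] → 16
@16: d [4B, align 4] → 20
@20: g [2B, align 2] → 22
@22: f [7B, align 1] → 29
@29: c [1B, align 1] → 30
+2 tail pad (align 4)
size 32, align 4
36 − 32 = 4

4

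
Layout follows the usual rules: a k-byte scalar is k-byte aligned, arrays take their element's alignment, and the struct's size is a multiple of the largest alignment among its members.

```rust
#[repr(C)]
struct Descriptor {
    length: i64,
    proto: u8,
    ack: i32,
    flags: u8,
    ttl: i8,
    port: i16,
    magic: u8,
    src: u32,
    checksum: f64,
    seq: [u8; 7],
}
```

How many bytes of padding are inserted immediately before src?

3

@0: length [8B, align 8] → 8
@8: proto [1B, align 1] → 9
+3 pad (align 4)
@12: ack [4B, align 4] → 16
@16: flags [1B, align 1] → 17
@17: ttl [1B, align 1] → 18
@18: port [2B, align 2] → 20
@20: magic [1B, align 1] → 21
+3 pad (align 4)
@24: src [4B, align 4] → 28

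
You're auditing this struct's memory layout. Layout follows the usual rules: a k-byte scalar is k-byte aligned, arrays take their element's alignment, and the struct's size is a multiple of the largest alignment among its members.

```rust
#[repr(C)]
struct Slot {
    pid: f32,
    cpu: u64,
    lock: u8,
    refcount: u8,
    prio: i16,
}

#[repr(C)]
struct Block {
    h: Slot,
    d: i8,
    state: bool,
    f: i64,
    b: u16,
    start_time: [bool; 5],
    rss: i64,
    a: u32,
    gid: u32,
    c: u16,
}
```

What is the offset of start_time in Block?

42

Slot: 0..4  pid  (4B, 4-aligned); 4..8  -- padding (4B); 8..16  cpu  (8B, 8-aligned); 16..17  lock  (1B, 1-aligned); 17..18  refcount  (1B, 1-aligned); 18..20  prio  (2B, 2-aligned); 20..24  -- tail padding (4B); sizeof = 24, alignof = 8
0..24  h  (24B, 8-aligned)
24..25  d  (1B, 1-aligned)
25..26  state  (1B, 1-aligned)
26..32  -- padding (6B)
32..40  f  (8B, 8-aligned)
40..42  b  (2B, 2-aligned)
42..47  start_time  (5B, 1-aligned)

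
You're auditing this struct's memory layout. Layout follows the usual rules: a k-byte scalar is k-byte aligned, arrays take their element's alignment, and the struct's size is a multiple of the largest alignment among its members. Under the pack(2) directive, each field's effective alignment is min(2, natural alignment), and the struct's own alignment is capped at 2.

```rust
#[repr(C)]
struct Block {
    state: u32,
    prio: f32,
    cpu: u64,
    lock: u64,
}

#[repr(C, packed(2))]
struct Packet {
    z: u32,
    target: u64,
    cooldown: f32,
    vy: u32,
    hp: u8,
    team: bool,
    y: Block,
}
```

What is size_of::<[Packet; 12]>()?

552

Block: @0: state [4B, align 4] → 4; @4: prio [4B, align 4] → 8; @8: cpu [8B, align 8] → 16; @16: lock [8B, align 8] → 24; size 24, align 8
@0: z [4B, align 2] → 4
@4: target [8B, align 2] → 12
@12: cooldown [4B, align 2] → 16
@16: vy [4B, align 2] → 20
@20: hp [1B, align 1] → 21
@21: team [1B, align 1] → 22
@22: y [24B, align 2] → 46
size 46, align 2
array of 12: 12 × 46 = 552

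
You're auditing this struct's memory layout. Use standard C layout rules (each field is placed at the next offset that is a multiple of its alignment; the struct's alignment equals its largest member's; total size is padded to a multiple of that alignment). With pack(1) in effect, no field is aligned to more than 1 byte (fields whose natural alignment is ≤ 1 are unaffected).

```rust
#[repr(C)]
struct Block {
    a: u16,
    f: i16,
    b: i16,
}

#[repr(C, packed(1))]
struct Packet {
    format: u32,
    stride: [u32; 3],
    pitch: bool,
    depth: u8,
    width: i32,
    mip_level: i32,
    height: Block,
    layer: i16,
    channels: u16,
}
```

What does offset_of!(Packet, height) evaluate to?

26

Block: a at 0 (size 2, align 2) → ends 2; f at 2 (size 2, align 2) → ends 4; b at 4 (size 2, align 2) → ends 6; total 6 bytes, alignment 2
format at 0 (size 4, align 1) → ends 4
stride at 4 (size 12, align 1) → ends 16
pitch at 16 (size 1, align 1) → ends 17
depth at 17 (size 1, align 1) → ends 18
width at 18 (size 4, align 1) → ends 22
mip_level at 22 (size 4, align 1) → ends 26
height at 26 (size 6, align 1) → ends 32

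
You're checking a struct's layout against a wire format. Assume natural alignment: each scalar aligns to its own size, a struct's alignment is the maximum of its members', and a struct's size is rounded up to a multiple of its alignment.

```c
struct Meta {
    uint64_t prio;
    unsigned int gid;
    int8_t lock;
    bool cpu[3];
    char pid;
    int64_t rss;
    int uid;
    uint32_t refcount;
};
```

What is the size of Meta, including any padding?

40

prio at 0 (size 8, align 8) → ends 8
gid at 8 (size 4, align 4) → ends 12
lock at 12 (size 1, align 1) → ends 13
cpu at 13 (size 3, align 1) → ends 16
pid at 16 (size 1, align 1) → ends 17
pad 7 to align 8 for rss
rss at 24 (size 8, align 8) → ends 32
uid at 32 (size 4, align 4) → ends 36
refcount at 36 (size 4, align 4) → ends 40
total 40 bytes, alignment 8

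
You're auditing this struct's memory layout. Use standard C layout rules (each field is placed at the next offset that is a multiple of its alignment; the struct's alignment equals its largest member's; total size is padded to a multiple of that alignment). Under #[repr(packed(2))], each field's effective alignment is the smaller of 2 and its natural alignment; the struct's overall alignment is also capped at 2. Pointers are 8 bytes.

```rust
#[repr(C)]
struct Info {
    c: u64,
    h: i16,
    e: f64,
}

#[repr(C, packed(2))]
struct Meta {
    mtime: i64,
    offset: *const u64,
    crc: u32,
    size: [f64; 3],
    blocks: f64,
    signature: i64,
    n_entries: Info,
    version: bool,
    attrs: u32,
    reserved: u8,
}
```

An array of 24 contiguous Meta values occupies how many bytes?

2208

Info: 0..8  c  (8B, 8-aligned); 8..10  h  (2B, 2-aligned); 10..16  -- padding (6B); 16..24  e  (8B, 8-aligned); sizeof = 24, alignof = 8
0..8  mtime  (8B, 2-aligned)
8..16  offset  (8B, 2-aligned)
16..20  crc  (4B, 2-aligned)
20..44  size  (24B, 2-aligned)
44..52  blocks  (8B, 2-aligned)
52..60  signature  (8B, 2-aligned)
60..84  n_entries  (24B, 2-aligned)
84..85  version  (1B, 1-aligned)
85..86  -- padding (1B)
86..90  attrs  (4B, 2-aligned)
90..91  reserved  (1B, 1-aligned)
91..92  -- tail padding (1B)
sizeof = 92, alignof = 2
array of 24: 24 × 92 = 2208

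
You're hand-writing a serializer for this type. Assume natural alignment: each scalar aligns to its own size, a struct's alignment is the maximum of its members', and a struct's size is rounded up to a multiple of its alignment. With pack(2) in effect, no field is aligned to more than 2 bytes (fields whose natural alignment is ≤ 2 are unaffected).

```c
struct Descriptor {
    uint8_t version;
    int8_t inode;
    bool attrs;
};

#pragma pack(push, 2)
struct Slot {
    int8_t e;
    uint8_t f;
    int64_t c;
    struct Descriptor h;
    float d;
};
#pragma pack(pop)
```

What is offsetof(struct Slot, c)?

Descriptor: version at 0 (size 1, align 1) → ends 1; inode at 1 (size 1, align 1) → ends 2; attrs at 2 (size 1, align 1) → ends 3; total 3 bytes, alignment 1
e at 0 (size 1, align 1) → ends 1
f at 1 (size 1, align 1) → ends 2
c at 2 (size 8, align 2) → ends 10

2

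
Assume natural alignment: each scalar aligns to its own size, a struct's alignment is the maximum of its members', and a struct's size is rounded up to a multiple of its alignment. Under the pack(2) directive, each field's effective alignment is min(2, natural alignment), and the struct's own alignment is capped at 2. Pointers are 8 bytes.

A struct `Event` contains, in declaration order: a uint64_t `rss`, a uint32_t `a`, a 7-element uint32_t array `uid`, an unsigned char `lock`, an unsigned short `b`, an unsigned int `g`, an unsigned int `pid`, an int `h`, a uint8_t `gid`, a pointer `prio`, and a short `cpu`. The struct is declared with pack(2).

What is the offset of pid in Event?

48

@0: rss [8B, align 2] → 8
@8: a [4B, align 2] → 12
@12: uid [28B, align 2] → 40
@40: lock [1B, align 1] → 41
+1 pad (align 2)
@42: b [2B, align 2] → 44
@44: g [4B, align 2] → 48
@48: pid [4B, align 2] → 52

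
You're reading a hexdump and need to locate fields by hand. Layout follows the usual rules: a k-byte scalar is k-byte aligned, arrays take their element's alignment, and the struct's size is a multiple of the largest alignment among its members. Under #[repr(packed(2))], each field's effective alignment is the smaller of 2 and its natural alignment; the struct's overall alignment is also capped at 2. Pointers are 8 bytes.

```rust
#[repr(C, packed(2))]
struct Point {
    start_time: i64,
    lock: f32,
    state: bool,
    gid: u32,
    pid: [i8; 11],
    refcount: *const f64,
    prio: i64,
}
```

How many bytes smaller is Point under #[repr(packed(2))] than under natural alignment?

natural layout:
  @0: start_time [8B, align 8] → 8
  @8: lock [4B, align 4] → 12
  @12: state [1B, align 1] → 13
  +3 pad (align 4)
  @16: gid [4B, align 4] → 20
  @20: pid [11B, align 1] → 31
  +1 pad (align 8)
  @32: refcount [8B, align 8] → 40
  @40: prio [8B, align 8] → 48
  size 48, align 8
packed(2) layout:
  @0: start_time [8B, align 2] → 8
  @8: lock [4B, align 2] → 12
  @12: state [1B, align 1] → 13
  +1 pad (align 2)
  @14: gid [4B, align 2] → 18
  @18: pid [11B, align 1] → 29
  +1 pad (align 2)
  @30: refcount [8B, align 2] → 38
  @38: prio [8B, align 2] → 46
  size 46, align 2
48 − 46 = 2

2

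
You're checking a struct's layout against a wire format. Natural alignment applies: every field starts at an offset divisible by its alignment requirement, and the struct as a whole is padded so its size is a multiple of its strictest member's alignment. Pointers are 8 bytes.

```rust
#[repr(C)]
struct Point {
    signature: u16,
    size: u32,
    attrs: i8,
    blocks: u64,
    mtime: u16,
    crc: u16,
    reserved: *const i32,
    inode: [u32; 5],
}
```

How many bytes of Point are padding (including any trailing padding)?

17

@0: signature [2B, align 2] → 2
+2 pad (align 4)
@4: size [4B, align 4] → 8
@8: attrs [1B, align 1] → 9
+7 pad (align 8)
@16: blocks [8B, align 8] → 24
@24: mtime [2B, align 2] → 26
@26: crc [2B, align 2] → 28
+4 pad (align 8)
@32: reserved [8B, align 8] → 40
@40: inode [20B, align 4] → 60
+4 tail pad (align 8)
size 64, align 8
data bytes 47, size 64 → padding 17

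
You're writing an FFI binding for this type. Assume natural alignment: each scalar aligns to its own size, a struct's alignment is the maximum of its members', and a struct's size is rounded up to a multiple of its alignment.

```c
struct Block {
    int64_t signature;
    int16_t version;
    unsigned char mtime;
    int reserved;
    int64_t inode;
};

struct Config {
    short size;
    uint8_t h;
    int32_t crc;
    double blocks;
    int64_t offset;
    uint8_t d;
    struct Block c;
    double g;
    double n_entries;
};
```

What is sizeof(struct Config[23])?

1656

Block: 0..8  signature  (8B, 8-aligned); 8..10  version  (2B, 2-aligned); 10..11  mtime  (1B, 1-aligned); 11..12  -- padding (1B); 12..16  reserved  (4B, 4-aligned); 16..24  inode  (8B, 8-aligned); sizeof = 24, alignof = 8
0..2  size  (2B, 2-aligned)
2..3  h  (1B, 1-aligned)
3..4  -- padding (1B)
4..8  crc  (4B, 4-aligned)
8..16  blocks  (8B, 8-aligned)
16..24  offset  (8B, 8-aligned)
24..25  d  (1B, 1-aligned)
25..32  -- padding (7B)
32..56  c  (24B, 8-aligned)
56..64  g  (8B, 8-aligned)
64..72  n_entries  (8B, 8-aligned)
sizeof = 72, alignof = 8
array of 23: 23 × 72 = 1656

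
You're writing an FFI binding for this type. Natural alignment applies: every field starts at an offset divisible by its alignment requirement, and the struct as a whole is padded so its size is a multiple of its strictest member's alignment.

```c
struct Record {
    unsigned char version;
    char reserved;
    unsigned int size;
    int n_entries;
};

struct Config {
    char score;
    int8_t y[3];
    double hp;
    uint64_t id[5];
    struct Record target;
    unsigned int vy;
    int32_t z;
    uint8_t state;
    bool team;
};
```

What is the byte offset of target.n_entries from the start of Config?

Record: 0..1  version  (1B, 1-aligned); 1..2  reserved  (1B, 1-aligned); 2..4  -- padding (2B); 4..8  size  (4B, 4-aligned); 8..12  n_entries  (4B, 4-aligned); sizeof = 12, alignof = 4
0..1  score  (1B, 1-aligned)
1..4  y  (3B, 1-aligned)
4..8  -- padding (4B)
8..16  hp  (8B, 8-aligned)
16..56  id  (40B, 8-aligned)
56..68  target  (12B, 4-aligned)
within Record: n_entries at 8
56 + 8 = 64

64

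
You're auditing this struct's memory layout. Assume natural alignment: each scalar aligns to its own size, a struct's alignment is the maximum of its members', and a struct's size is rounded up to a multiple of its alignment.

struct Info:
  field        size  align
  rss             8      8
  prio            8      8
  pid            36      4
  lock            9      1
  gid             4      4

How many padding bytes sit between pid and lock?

0

0..8  rss  (8B, 8-aligned)
8..16  prio  (8B, 8-aligned)
16..52  pid  (36B, 4-aligned)
52..61  lock  (9B, 1-aligned)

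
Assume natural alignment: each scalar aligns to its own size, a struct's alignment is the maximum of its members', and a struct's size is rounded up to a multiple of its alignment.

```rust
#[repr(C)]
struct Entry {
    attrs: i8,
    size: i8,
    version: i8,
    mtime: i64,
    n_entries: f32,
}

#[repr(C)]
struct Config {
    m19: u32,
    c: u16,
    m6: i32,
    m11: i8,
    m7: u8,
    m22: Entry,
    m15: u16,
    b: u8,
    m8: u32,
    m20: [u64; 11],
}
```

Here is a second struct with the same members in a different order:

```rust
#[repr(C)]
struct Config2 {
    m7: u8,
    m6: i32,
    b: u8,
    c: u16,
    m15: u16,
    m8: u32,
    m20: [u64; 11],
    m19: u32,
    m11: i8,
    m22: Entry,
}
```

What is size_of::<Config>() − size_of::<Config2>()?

Entry: attrs at 0 (size 1, align 1) → ends 1; size at 1 (size 1, align 1) → ends 2; version at 2 (size 1, align 1) → ends 3; pad 5 to align 8 for mtime; mtime at 8 (size 8, align 8) → ends 16; n_entries at 16 (size 4, align 4) → ends 20; tail pad 4 to reach multiple of 8; total 24 bytes, alignment 8
m19 at 0 (size 4, align 4) → ends 4
c at 4 (size 2, align 2) → ends 6
pad 2 to align 4 for m6
m6 at 8 (size 4, align 4) → ends 12
m11 at 12 (size 1, align 1) → ends 13
m7 at 13 (size 1, align 1) → ends 14
pad 2 to align 8 for m22
m22 at 16 (size 24, align 8) → ends 40
m15 at 40 (size 2, align 2) → ends 42
b at 42 (size 1, align 1) → ends 43
pad 1 to align 4 for m8
m8 at 44 (size 4, align 4) → ends 48
m20 at 48 (size 88, align 8) → ends 136
total 136 bytes, alignment 8
— Config2 —
m7 at 0 (size 1, align 1) → ends 1
pad 3 to align 4 for m6
m6 at 4 (size 4, align 4) → ends 8
b at 8 (size 1, align 1) → ends 9
pad 1 to align 2 for c
c at 10 (size 2, align 2) → ends 12
m15 at 12 (size 2, align 2) → ends 14
pad 2 to align 4 for m8
m8 at 16 (size 4, align 4) → ends 20
pad 4 to align 8 for m20
m20 at 24 (size 88, align 8) → ends 112
m19 at 112 (size 4, align 4) → ends 116
m11 at 116 (size 1, align 1) → ends 117
pad 3 to align 8 for m22
m22 at 120 (size 24, align 8) → ends 144
total 144 bytes, alignment 8
136 − 144 = -8

-8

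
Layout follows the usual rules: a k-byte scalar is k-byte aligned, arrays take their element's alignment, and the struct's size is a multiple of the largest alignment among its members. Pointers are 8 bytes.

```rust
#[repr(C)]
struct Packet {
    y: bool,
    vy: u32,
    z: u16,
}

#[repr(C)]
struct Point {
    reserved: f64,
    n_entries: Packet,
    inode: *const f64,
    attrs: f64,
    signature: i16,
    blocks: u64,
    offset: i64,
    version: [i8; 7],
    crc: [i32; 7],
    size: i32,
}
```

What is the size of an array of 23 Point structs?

Packet: y at 0 (size 1, align 1) → ends 1; pad 3 to align 4 for vy; vy at 4 (size 4, align 4) → ends 8; z at 8 (size 2, align 2) → ends 10; tail pad 2 to reach multiple of 4; total 12 bytes, alignment 4
reserved at 0 (size 8, align 8) → ends 8
n_entries at 8 (size 12, align 4) → ends 20
pad 4 to align 8 for inode
inode at 24 (size 8, align 8) → ends 32
attrs at 32 (size 8, align 8) → ends 40
signature at 40 (size 2, align 2) → ends 42
pad 6 to align 8 for blocks
blocks at 48 (size 8, align 8) → ends 56
offset at 56 (size 8, align 8) → ends 64
version at 64 (size 7, align 1) → ends 71
pad 1 to align 4 for crc
crc at 72 (size 28, align 4) → ends 100
size at 100 (size 4, align 4) → ends 104
total 104 bytes, alignment 8
array of 23: 23 × 104 = 2392

2392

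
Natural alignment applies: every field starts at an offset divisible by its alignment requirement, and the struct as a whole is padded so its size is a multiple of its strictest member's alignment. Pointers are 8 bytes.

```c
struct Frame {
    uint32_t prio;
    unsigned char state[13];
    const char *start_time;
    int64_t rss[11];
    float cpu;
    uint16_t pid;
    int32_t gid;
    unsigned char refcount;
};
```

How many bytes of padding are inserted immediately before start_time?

7

0..4  prio  (4B, 4-aligned)
4..17  state  (13B, 1-aligned)
17..24  -- padding (7B)
24..32  start_time  (8B, 8-aligned)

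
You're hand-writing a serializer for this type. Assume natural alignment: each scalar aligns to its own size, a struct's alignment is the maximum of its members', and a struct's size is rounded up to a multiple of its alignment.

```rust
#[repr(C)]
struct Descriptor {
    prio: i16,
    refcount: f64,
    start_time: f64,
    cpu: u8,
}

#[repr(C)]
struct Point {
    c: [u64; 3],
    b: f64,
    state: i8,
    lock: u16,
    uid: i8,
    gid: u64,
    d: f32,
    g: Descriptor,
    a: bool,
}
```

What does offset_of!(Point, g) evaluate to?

Descriptor: @0: prio [2B, align 2] → 2; +6 pad (align 8); @8: refcount [8B, align 8] → 16; @16: start_time [8B, align 8] → 24; @24: cpu [1B, align 1] → 25; +7 tail pad (align 8); size 32, align 8
@0: c [24B, align 8] → 24
@24: b [8B, align 8] → 32
@32: state [1B, align 1] → 33
+1 pad (align 2)
@34: lock [2B, align 2] → 36
@36: uid [1B, align 1] → 37
+3 pad (align 8)
@40: gid [8B, align 8] → 48
@48: d [4B, align 4] → 52
+4 pad (align 8)
@56: g [32B, align 8] → 88

56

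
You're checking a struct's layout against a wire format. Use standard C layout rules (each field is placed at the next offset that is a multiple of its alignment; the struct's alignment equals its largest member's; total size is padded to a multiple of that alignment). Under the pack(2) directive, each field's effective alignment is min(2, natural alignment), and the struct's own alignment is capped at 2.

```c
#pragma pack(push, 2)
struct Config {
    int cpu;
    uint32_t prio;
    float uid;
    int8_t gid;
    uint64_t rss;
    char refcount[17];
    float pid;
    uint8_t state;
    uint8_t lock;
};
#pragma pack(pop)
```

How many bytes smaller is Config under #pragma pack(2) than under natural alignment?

10

natural layout:
  cpu at 0 (size 4, align 4) → ends 4
  prio at 4 (size 4, align 4) → ends 8
  uid at 8 (size 4, align 4) → ends 12
  gid at 12 (size 1, align 1) → ends 13
  pad 3 to align 8 for rss
  rss at 16 (size 8, align 8) → ends 24
  refcount at 24 (size 17, align 1) → ends 41
  pad 3 to align 4 for pid
  pid at 44 (size 4, align 4) → ends 48
  state at 48 (size 1, align 1) → ends 49
  lock at 49 (size 1, align 1) → ends 50
  tail pad 6 to reach multiple of 8
  total 56 bytes, alignment 8
packed(2) layout:
  cpu at 0 (size 4, align 2) → ends 4
  prio at 4 (size 4, align 2) → ends 8
  uid at 8 (size 4, align 2) → ends 12
  gid at 12 (size 1, align 1) → ends 13
  pad 1 to align 2 for rss
  rss at 14 (size 8, align 2) → ends 22
  refcount at 22 (size 17, align 1) → ends 39
  pad 1 to align 2 for pid
  pid at 40 (size 4, align 2) → ends 44
  state at 44 (size 1, align 1) → ends 45
  lock at 45 (size 1, align 1) → ends 46
  total 46 bytes, alignment 2
56 − 46 = 10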